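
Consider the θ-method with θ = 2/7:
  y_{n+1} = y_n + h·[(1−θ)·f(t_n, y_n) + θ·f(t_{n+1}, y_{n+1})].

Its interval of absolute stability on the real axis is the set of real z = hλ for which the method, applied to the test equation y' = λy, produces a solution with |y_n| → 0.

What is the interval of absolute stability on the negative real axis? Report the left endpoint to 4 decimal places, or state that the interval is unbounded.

(-4.6667, 0).

On y'=λy, z=hλ:
  y_{n+1} = y_n + z·[5/7·y_n + 2/7·y_{n+1}] ⇒ (1 − 2/7z)y_{n+1} = (1 + 5/7z)y_n
  so R(z) = (1 + 5/7z)/(1 − 2/7z).

Boundary: |R(x)|=1, x<0.
x=-1.49: |R|=0.0451
R=−1: 1+5/7x = −1+2/7x ⇒ -3/7x=2 ⇒ x=2/(-3/7)=-4.6667
Confirm numerically:
  x=-3.107: |R|=0.64591 <1
  x=-2.853: |R|=0.57178 <1
  x=-2.378: |R|=0.41596 <1
  x=-5.209: |R|=1.09341 >1
  x=-5.168: |R|=1.08676 >1
Interval (-4.6667, 0).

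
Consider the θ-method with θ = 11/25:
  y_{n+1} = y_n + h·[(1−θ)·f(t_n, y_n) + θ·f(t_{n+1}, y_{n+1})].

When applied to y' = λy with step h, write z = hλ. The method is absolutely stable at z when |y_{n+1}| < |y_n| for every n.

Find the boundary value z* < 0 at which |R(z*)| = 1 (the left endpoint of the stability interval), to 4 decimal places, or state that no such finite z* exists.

z* = -16.6667.

On y'=λy, z=hλ:
  y_{n+1} = y_n + z·[14/25·y_n + 11/25·y_{n+1}] ⇒ (1 − 11/25z)y_{n+1} = (1 + 14/25z)y_n
  Hence R(z) = (1 + 14/25z)/(1 − 11/25z).

Find x<0 with |R(x)|<1.
x=-1.53: |R|=0.0856
R=−1: 1+14/25x = −1+11/25x ⇒ -3/25x=2 ⇒ x=2/(-3/25)=-16.6667
Confirm numerically:
  x=-16.610: |R|=0.99918 <1
  x=-16.155: |R|=0.99243 <1
  x=-14.729: |R|=0.96892 <1
  x=-10.650: |R|=0.87302 <1
  x=-17.056: |R|=1.00549 >1
  x=-16.926: |R|=1.00368 >1
  x=-16.916: |R|=1.00354 >1
So |R|<1 on (-16.6667, 0).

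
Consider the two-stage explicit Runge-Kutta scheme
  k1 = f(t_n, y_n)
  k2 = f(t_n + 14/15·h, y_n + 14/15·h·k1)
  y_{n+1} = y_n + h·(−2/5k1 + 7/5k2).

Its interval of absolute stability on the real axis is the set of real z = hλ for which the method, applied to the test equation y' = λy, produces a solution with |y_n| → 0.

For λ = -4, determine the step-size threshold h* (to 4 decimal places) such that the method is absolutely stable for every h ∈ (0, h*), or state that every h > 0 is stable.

(-0.7653,0); λ=-4 ⇒ h* = (75/98)/4 = 0.1913.

On y'=λy, z=hλ:
  k1=λy_n ⇒ h·k1=z·y_n;  k2=λ(1+14/15z)y_n ⇒ h·k2=z(1+14/15z)y_n
  y_{n+1}/y_n = 1 − 2/5z + 7/5z(1+14/15z) = 1 + z + 98/75z²
  ⇒ R(z) = 1 + z + 98/75z².

Need |R(x)|<1, x<0.
x=-1.02: |R|=1.3395
R=1: x+98/75x²=0 ⇒ x=−75/98=-0.7653; min R=1−1/(4·98/75)=0.8087>−1
Confirm numerically:
  x=-0.622: |R|=0.88353 <1
  x=-0.444: |R|=0.81359 <1
  x=-0.410: |R|=0.80965 <1
  x=-1.285: |R|=1.87260 >1
  x=-1.045: |R|=1.38191 >1
Stable set (-0.7653, 0).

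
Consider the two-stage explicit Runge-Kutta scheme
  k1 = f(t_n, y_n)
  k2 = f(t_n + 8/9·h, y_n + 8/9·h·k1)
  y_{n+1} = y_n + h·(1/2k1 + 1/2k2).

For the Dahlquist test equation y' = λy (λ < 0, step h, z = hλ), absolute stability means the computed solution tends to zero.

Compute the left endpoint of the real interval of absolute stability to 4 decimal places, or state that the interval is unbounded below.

Test eqn y'=λy, z=hλ:
  k1=λy_n ⇒ h·k1=z·y_n;  k2=λ(1+8/9z)y_n ⇒ h·k2=z(1+8/9z)y_n
  y_{n+1}/y_n = 1 + 1/2z + 1/2z(1+8/9z) = 1 + z + 4/9z²
  Hence R(z) = 1 + z + 4/9z².

Solve |R(x)|<1 on ℝ⁻.
x=-1.3: |R|=0.4511
R=1: x+4/9x²=0 ⇒ x=−9/4=-2.2500; min R=1−1/(4·4/9)=0.4375>−1
Confirm numerically:
  x=-2.206: |R|=0.95686 <1
  x=-1.472: |R|=0.49102 <1
  x=-1.246: |R|=0.44401 <1
  x=-2.602: |R|=1.40707 >1
  x=-2.592: |R|=1.39398 >1
Stable set (-2.2500, 0).

z* = -2.2500.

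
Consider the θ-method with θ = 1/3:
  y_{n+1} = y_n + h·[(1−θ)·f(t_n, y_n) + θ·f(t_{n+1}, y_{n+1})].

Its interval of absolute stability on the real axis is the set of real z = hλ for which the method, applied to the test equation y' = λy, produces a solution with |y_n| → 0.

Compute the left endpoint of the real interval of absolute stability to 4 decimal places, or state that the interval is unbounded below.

Set f=λy, z=hλ:
  y_{n+1} = y_n + z·[2/3·y_n + 1/3·y_{n+1}] ⇒ (1 − 1/3z)y_{n+1} = (1 + 2/3z)y_n
  so R(z) = (1 + 2/3z)/(1 − 1/3z).

Solve |R(x)|<1 on ℝ⁻.
x=-0.86: |R|=0.3316
R=−1: 1+2/3x = −1+1/3x ⇒ -1/3x=2 ⇒ x=2/(-1/3)=-6.0000
Confirm numerically:
  x=-5.515: |R|=0.94304 <1
  x=-3.971: |R|=0.70894 <1
  x=-3.443: |R|=0.60314 <1
  x=-2.707: |R|=0.42299 <1
  x=-6.587: |R|=1.06123 >1
  x=-6.191: |R|=1.02078 >1
  x=-6.122: |R|=1.01337 >1
Interval (-6.0000, 0).

z* = -6.0000.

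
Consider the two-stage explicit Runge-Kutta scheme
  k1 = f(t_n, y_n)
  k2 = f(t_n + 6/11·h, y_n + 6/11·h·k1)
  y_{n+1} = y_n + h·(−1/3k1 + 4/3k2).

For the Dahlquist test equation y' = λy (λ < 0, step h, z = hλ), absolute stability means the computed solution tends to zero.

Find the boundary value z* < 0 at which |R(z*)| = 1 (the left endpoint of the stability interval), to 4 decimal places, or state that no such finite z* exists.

left endpoint -1.3750.

With y'=λy (z=hλ):
  k1=λy_n ⇒ h·k1=z·y_n;  k2=λ(1+6/11z)y_n ⇒ h·k2=z(1+6/11z)y_n
  y_{n+1}/y_n = 1 − 1/3z + 4/3z(1+6/11z) = 1 + z + 8/11z²
  so R(z) = 1 + z + 8/11z².

Need |R(x)|<1, x<0.
x=-1.6: |R|=1.2618
R=1: x+8/11x²=0 ⇒ x=−11/8=-1.3750; min R=1−1/(4·8/11)=0.6562>−1
Confirm numerically:
  x=-1.277: |R|=0.90898 <1
  x=-0.889: |R|=0.68578 <1
  x=-0.569: |R|=0.66646 <1
  x=-1.763: |R|=1.49749 >1
  x=-1.566: |R|=1.21753 >1
Interval (-1.3750, 0).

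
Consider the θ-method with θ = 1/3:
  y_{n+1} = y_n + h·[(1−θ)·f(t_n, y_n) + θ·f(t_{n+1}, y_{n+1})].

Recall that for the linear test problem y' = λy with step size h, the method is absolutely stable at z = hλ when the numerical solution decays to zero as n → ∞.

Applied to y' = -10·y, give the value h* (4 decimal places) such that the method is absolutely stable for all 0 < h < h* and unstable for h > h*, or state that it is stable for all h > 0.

Test eqn y'=λy, z=hλ:
  y_{n+1} = y_n + z·[2/3·y_n + 1/3·y_{n+1}] ⇒ (1 − 1/3z)y_{n+1} = (1 + 2/3z)y_n
  Hence R(z) = (1 + 2/3z)/(1 − 1/3z).

Need |R(x)|<1, x<0.
x=-1.14: |R|=0.1739
R=−1: 1+2/3x = −1+1/3x ⇒ -1/3x=2 ⇒ x=2/(-1/3)=-6.0000
Confirm numerically:
  x=-4.992: |R|=0.87387 <1
  x=-3.768: |R|=0.67021 <1
  x=-3.559: |R|=0.62784 <1
  x=-3.551: |R|=0.62616 <1
  x=-6.415: |R|=1.04408 >1
  x=-6.219: |R|=1.02376 >1
So |R|<1 on (-6.0000, 0).

(-6.0000,0); λ=-10 ⇒ h* = (6)/10 = 0.6000.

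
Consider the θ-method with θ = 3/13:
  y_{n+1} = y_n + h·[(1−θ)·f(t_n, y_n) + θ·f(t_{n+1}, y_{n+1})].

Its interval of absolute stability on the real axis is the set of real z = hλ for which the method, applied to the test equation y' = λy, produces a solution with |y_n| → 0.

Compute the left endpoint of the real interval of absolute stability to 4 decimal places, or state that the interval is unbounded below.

left endpoint -3.7143.

On y'=λy, z=hλ:
  y_{n+1} = y_n + z·[10/13·y_n + 3/13·y_{n+1}] ⇒ (1 − 3/13z)y_{n+1} = (1 + 10/13z)y_n
  ⇒ R(z) = (1 + 10/13z)/(1 − 3/13z).

Boundary: |R(x)|=1, x<0.
x=-0.59: |R|=0.4807
R=−1: 1+10/13x = −1+3/13x ⇒ -7/13x=2 ⇒ x=2/(-7/13)=-3.7143
Confirm numerically:
  x=-3.667: |R|=0.98621 <1
  x=-2.931: |R|=0.74841 <1
  x=-2.743: |R|=0.67973 <1
  x=-2.415: |R|=0.55075 <1
  x=-3.987: |R|=1.07648 >1
  x=-3.892: |R|=1.05041 >1
So |R|<1 on (-3.7143, 0).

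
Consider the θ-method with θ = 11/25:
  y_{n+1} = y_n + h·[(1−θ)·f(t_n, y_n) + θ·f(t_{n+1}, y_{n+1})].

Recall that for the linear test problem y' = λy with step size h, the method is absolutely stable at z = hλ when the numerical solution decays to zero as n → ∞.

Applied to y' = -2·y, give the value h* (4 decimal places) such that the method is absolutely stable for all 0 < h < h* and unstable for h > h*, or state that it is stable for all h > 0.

Set f=λy, z=hλ:
  y_{n+1} = y_n + z·[14/25·y_n + 11/25·y_{n+1}] ⇒ (1 − 11/25z)y_{n+1} = (1 + 14/25z)y_n
  R(z) = (1 + 14/25z)/(1 − 11/25z).

Need |R(x)|<1, x<0.
x=-1.45: |R|=0.1148
R=−1: 1+14/25x = −1+11/25x ⇒ -3/25x=2 ⇒ x=2/(-3/25)=-16.6667
Confirm numerically:
  x=-11.630: |R|=0.90120 <1
  x=-10.542: |R|=0.86965 <1
  x=-8.433: |R|=0.79025 <1
  x=-17.052: |R|=1.00544 >1
  x=-16.972: |R|=1.00433 >1
  x=-16.963: |R|=1.00420 >1
So |R|<1 on (-16.6667, 0).

(-16.6667,0); λ=-2 ⇒ h* = (50/3)/2 = 8.3333.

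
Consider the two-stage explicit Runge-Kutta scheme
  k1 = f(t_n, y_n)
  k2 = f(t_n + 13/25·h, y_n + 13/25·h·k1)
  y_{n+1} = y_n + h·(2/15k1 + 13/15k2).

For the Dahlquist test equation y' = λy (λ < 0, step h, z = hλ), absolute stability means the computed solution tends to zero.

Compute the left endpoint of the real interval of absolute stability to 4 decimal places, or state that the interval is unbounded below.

Test eqn y'=λy, z=hλ:
  k1=λy_n ⇒ h·k1=z·y_n;  k2=λ(1+13/25z)y_n ⇒ h·k2=z(1+13/25z)y_n
  y_{n+1}/y_n = 1 + 2/15z + 13/15z(1+13/25z) = 1 + z + 169/375z²
  ⇒ R(z) = 1 + z + 169/375z².

Find x<0 with |R(x)|<1.
x=-0.95: |R|=0.4567
R=1: x+169/375x²=0 ⇒ x=−375/169=-2.2189; min R=1−1/(4·169/375)=0.4453>−1
Confirm numerically:
  x=-1.762: |R|=0.63716 <1
  x=-1.322: |R|=0.46562 <1
  x=-1.076: |R|=0.44577 <1
  x=-2.683: |R|=1.56112 >1
  x=-2.373: |R|=1.16476 >1
  x=-2.262: |R|=1.04390 >1
Interval (-2.2189, 0).

z* = -2.2189.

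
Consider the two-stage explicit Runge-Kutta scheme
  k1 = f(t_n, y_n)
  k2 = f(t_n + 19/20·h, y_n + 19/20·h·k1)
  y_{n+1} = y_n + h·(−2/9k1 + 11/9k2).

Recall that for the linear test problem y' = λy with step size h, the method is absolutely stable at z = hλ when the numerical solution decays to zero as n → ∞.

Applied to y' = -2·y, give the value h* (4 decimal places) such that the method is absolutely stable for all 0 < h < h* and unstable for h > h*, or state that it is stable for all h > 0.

(-0.8612,0); λ=-2 ⇒ h* = (180/209)/2 = 0.4306.

With y'=λy (z=hλ):
  k1=λy_n ⇒ h·k1=z·y_n;  k2=λ(1+19/20z)y_n ⇒ h·k2=z(1+19/20z)y_n
  y_{n+1}/y_n = 1 − 2/9z + 11/9z(1+19/20z) = 1 + z + 209/180z²
  Hence R(z) = 1 + z + 209/180z².

Need |R(x)|<1, x<0.
x=-1.69: |R|=2.6262
R=1: x+209/180x²=0 ⇒ x=−180/209=-0.8612; min R=1−1/(4·209/180)=0.7847>−1
Confirm numerically:
  x=-0.795: |R|=0.93885 <1
  x=-0.603: |R|=0.81919 <1
  x=-0.569: |R|=0.80692 <1
  x=-0.460: |R|=0.78569 <1
  x=-1.389: |R|=1.85116 >1
  x=-1.363: |R|=1.79408 >1
  x=-1.152: |R|=1.38892 >1
Interval (-0.8612, 0).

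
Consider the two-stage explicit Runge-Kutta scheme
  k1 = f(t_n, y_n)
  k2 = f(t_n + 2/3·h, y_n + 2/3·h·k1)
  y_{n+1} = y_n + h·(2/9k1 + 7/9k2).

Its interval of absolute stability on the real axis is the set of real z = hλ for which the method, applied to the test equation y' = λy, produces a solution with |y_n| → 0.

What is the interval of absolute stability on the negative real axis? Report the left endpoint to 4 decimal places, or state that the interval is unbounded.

Test eqn y'=λy, z=hλ:
  k1=λy_n ⇒ h·k1=z·y_n;  k2=λ(1+2/3z)y_n ⇒ h·k2=z(1+2/3z)y_n
  y_{n+1}/y_n = 1 + 2/9z + 7/9z(1+2/3z) = 1 + z + 14/27z²
  so R(z) = 1 + z + 14/27z².

Find x<0 with |R(x)|<1.
x=-1.32: |R|=0.5835
R=1: x+14/27x²=0 ⇒ x=−27/14=-1.9286; min R=1−1/(4·14/27)=0.5179>−1
Confirm numerically:
  x=-1.819: |R|=0.89665 <1
  x=-1.644: |R|=0.75742 <1
  x=-1.171: |R|=0.54001 <1
  x=-0.966: |R|=0.51786 <1
  x=-2.484: |R|=1.71539 >1
  x=-2.180: |R|=1.28421 >1
  x=-1.952: |R|=1.02371 >1
Stable set (-1.9286, 0).

(-1.9286, 0).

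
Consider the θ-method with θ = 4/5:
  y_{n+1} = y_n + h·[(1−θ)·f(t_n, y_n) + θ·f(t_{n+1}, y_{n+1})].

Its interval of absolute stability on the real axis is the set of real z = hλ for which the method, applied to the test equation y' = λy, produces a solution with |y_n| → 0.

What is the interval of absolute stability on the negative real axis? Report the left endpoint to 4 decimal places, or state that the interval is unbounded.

With y'=λy (z=hλ):
  y_{n+1} = y_n + z·[1/5·y_n + 4/5·y_{n+1}] ⇒ (1 − 4/5z)y_{n+1} = (1 + 1/5z)y_n
  R(z) = (1 + 1/5z)/(1 − 4/5z).

Need |R(x)|<1, x<0.
x=-1.6: |R|=0.2982
x=-2: |R|=0.2308
x=-10: |R|=0.1111
x=-100: |R|=0.2346
θ=4/5≥1/2 ⇒ |1+1/5x|<|1−4/5x| ∀x<0 ⇒ unbounded interval.

unbounded; (−∞, 0).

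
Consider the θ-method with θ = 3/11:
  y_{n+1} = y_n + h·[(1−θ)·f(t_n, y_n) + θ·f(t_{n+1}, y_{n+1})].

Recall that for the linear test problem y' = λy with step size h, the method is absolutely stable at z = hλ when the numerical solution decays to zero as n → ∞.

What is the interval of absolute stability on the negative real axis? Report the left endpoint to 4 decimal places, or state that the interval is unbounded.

z∈(-4.4000,0).

Set f=λy, z=hλ:
  y_{n+1} = y_n + z·[8/11·y_n + 3/11·y_{n+1}] ⇒ (1 − 3/11z)y_{n+1} = (1 + 8/11z)y_n
  ⇒ R(z) = (1 + 8/11z)/(1 − 3/11z).

Need |R(x)|<1, x<0.
x=-1.21: |R|=0.0902
R=−1: 1+8/11x = −1+3/11x ⇒ -5/11x=2 ⇒ x=2/(-5/11)=-4.4000
Confirm numerically:
  x=-4.255: |R|=0.96949 <1
  x=-3.768: |R|=0.85832 <1
  x=-3.373: |R|=0.75685 <1
  x=-2.692: |R|=0.55232 <1
  x=-4.970: |R|=1.11000 >1
  x=-4.670: |R|=1.05398 >1
  x=-4.589: |R|=1.03816 >1
Interval (-4.4000, 0).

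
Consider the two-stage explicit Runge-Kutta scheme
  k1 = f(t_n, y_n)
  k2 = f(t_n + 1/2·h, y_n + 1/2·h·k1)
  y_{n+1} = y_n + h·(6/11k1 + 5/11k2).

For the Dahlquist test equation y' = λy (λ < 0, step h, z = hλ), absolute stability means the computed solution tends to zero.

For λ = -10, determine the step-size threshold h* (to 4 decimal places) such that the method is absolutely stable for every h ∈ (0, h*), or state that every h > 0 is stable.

(-4.4000,0); λ=-10 ⇒ h* = (22/5)/10 = 0.4400.

With y'=λy (z=hλ):
  k1=λy_n ⇒ h·k1=z·y_n;  k2=λ(1+1/2z)y_n ⇒ h·k2=z(1+1/2z)y_n
  y_{n+1}/y_n = 1 + 6/11z + 5/11z(1+1/2z) = 1 + z + 5/22z²
  so R(z) = 1 + z + 5/22z².

Find x<0 with |R(x)|<1.
x=-1.65: |R|=0.0312
R=1: x+5/22x²=0 ⇒ x=−22/5=-4.4000; min R=1−1/(4·5/22)=-0.1000>−1
Confirm numerically:
  x=-4.051: |R|=0.67868 <1
  x=-2.784: |R|=0.02249 <1
  x=-2.236: |R|=0.09971 <1
  x=-1.899: |R|=0.07941 <1
  x=-4.922: |R|=1.58393 >1
  x=-4.632: |R|=1.24423 >1
Interval (-4.4000, 0).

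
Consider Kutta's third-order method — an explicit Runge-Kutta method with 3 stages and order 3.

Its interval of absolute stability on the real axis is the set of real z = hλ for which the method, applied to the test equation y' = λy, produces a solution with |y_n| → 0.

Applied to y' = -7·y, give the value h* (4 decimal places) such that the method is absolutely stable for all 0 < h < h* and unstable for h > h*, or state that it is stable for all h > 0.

(-2.5127,0); λ=-7 ⇒ h* = 0.3590.

On y'=λy, z=hλ:
  order 3, 3-stage ⇒ R(z)=1+z+z^2/2+z^3/6
  (e.g. R(-0.85)=0.40890, |R|=0.40890)

Find x<0 with |R(x)|<1.
x=-0.85: |R|=0.4089
|R(-2.8)|=1.5387 |R(-2.12)|=0.4608 |R(-1.37)|=0.1399
Bisect:
  x_lo=-2.8796 |R|=1.7133  x_hi=-0.2516 |R|=0.7774
  mid=-1.56559 |R|=0.02038 →hi
  mid=-2.22261 |R|=0.58256 →hi
  mid=-2.55112 |R|=1.06421 →lo
  mid=-2.38686 |R|=0.80468 →hi
  mid=-2.46899 |R|=0.92949 →hi
  mid=-2.51005 |R|=0.99558 →hi
  mid=-2.53058 |R|=1.02957 →lo
  ...
  [-2.51278,-2.51262] ⇒ x*=-2.5127
Stable set (-2.5127, 0).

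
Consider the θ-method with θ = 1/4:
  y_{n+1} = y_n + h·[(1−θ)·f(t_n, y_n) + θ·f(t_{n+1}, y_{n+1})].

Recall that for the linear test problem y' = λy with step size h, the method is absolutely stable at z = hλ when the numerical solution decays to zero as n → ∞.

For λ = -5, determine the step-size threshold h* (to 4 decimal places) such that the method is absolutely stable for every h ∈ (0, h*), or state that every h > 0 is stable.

(-4.0000,0); λ=-5 ⇒ h* = (4)/5 = 0.8000.

Test eqn y'=λy, z=hλ:
  y_{n+1} = y_n + z·[3/4·y_n + 1/4·y_{n+1}] ⇒ (1 − 1/4z)y_{n+1} = (1 + 3/4z)y_n
  Hence R(z) = (1 + 3/4z)/(1 − 1/4z).

Find x<0 with |R(x)|<1.
x=-1.24: |R|=0.0534
R=−1: 1+3/4x = −1+1/4x ⇒ -1/2x=2 ⇒ x=2/(-1/2)=-4.0000
Confirm numerically:
  x=-3.344: |R|=0.82135 <1
  x=-2.946: |R|=0.69652 <1
  x=-1.821: |R|=0.25133 <1
  x=-4.517: |R|=1.12140 >1
  x=-4.203: |R|=1.04949 >1
  x=-4.171: |R|=1.04186 >1
Stable set (-4.0000, 0).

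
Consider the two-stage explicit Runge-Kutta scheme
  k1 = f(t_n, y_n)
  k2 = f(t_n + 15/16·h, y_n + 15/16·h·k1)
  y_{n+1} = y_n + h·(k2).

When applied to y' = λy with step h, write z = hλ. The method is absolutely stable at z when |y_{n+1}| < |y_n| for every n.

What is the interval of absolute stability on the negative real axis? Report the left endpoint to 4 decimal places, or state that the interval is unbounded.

Test eqn y'=λy, z=hλ:
  k1=λy_n ⇒ h·k1=z·y_n;  k2=λ(1+15/16z)y_n ⇒ h·k2=z(1+15/16z)y_n
  y_{n+1}/y_n = 1 + z(1+15/16z) = 1 + z + 15/16z²
  ⇒ R(z) = 1 + z + 15/16z².

Find x<0 with |R(x)|<1.
x=-1.42: |R|=1.4704
R=1: x+15/16x²=0 ⇒ x=−16/15=-1.0667; min R=1−1/(4·15/16)=0.7333>−1
Confirm numerically:
  x=-1.031: |R|=0.96553 <1
  x=-0.924: |R|=0.87642 <1
  x=-0.713: |R|=0.76360 <1
  x=-0.525: |R|=0.73340 <1
  x=-1.420: |R|=1.47037 >1
  x=-1.260: |R|=1.22837 >1
  x=-1.165: |R|=1.10740 >1
Interval (-1.0667, 0).

(-1.0667, 0).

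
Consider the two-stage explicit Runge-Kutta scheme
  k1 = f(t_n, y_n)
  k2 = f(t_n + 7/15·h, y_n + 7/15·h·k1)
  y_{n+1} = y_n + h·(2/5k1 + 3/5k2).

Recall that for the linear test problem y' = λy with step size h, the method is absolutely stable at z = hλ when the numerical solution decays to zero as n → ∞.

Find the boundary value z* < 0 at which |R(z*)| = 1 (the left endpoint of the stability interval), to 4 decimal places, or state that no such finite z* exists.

left endpoint -3.5714.

Set f=λy, z=hλ:
  k1=λy_n ⇒ h·k1=z·y_n;  k2=λ(1+7/15z)y_n ⇒ h·k2=z(1+7/15z)y_n
  y_{n+1}/y_n = 1 + 2/5z + 3/5z(1+7/15z) = 1 + z + 7/25z²
  Hence R(z) = 1 + z + 7/25z².

Need |R(x)|<1, x<0.
x=-0.49: |R|=0.5772
R=1: x+7/25x²=0 ⇒ x=−25/7=-3.5714; min R=1−1/(4·7/25)=0.1071>−1
Confirm numerically:
  x=-2.541: |R|=0.26687 <1
  x=-2.115: |R|=0.13750 <1
  x=-1.502: |R|=0.12968 <1
  x=-4.052: |R|=1.54524 >1
  x=-3.745: |R|=1.18201 >1
  x=-3.713: |R|=1.14718 >1
So |R|<1 on (-3.5714, 0).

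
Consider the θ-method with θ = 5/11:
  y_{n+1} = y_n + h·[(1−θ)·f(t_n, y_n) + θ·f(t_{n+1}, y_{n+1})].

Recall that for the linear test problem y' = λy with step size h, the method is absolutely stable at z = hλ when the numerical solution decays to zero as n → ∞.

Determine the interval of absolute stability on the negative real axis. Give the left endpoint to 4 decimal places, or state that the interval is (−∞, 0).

With y'=λy (z=hλ):
  y_{n+1} = y_n + z·[6/11·y_n + 5/11·y_{n+1}] ⇒ (1 − 5/11z)y_{n+1} = (1 + 6/11z)y_n
  Hence R(z) = (1 + 6/11z)/(1 − 5/11z).

Find x<0 with |R(x)|<1.
x=-1.52: |R|=0.1011
R=−1: 1+6/11x = −1+5/11x ⇒ -1/11x=2 ⇒ x=2/(-1/11)=-22.0000
Confirm numerically:
  x=-14.784: |R|=0.91503 <1
  x=-12.357: |R|=0.86751 <1
  x=-12.052: |R|=0.86040 <1
  x=-11.124: |R|=0.83675 <1
  x=-22.493: |R|=1.00399 >1
  x=-22.312: |R|=1.00255 >1
Interval (-22.0000, 0).

(-22.0000, 0).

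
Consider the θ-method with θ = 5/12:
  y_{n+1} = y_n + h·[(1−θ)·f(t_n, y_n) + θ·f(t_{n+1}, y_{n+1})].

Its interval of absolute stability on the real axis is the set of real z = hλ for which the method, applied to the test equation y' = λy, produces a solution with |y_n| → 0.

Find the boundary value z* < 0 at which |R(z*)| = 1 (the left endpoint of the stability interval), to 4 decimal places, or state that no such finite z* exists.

left endpoint -12.0000.

On y'=λy, z=hλ:
  y_{n+1} = y_n + z·[7/12·y_n + 5/12·y_{n+1}] ⇒ (1 − 5/12z)y_{n+1} = (1 + 7/12z)y_n
  ⇒ R(z) = (1 + 7/12z)/(1 − 5/12z).

Solve |R(x)|<1 on ℝ⁻.
x=-0.49: |R|=0.5931
R=−1: 1+7/12x = −1+5/12x ⇒ -1/6x=2 ⇒ x=2/(-1/6)=-12.0000
Confirm numerically:
  x=-11.710: |R|=0.99178 <1
  x=-11.690: |R|=0.99120 <1
  x=-7.754: |R|=0.83274 <1
  x=-7.726: |R|=0.83117 <1
  x=-12.487: |R|=1.01309 >1
  x=-12.256: |R|=1.00699 >1
  x=-12.192: |R|=1.00526 >1
Stable set (-12.0000, 0).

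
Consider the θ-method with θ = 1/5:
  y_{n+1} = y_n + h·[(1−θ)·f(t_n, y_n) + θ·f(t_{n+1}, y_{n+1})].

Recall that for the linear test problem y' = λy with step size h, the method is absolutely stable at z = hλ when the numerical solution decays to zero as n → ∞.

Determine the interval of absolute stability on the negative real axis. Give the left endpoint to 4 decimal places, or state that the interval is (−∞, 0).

With y'=λy (z=hλ):
  y_{n+1} = y_n + z·[4/5·y_n + 1/5·y_{n+1}] ⇒ (1 − 1/5z)y_{n+1} = (1 + 4/5z)y_n
  ⇒ R(z) = (1 + 4/5z)/(1 − 1/5z).

Solve |R(x)|<1 on ℝ⁻.
x=-0.61: |R|=0.4563
R=−1: 1+4/5x = −1+1/5x ⇒ -3/5x=2 ⇒ x=2/(-3/5)=-3.3333
Confirm numerically:
  x=-2.840: |R|=0.81122 <1
  x=-2.720: |R|=0.76166 <1
  x=-2.345: |R|=0.59632 <1
  x=-3.933: |R|=1.20139 >1
  x=-3.694: |R|=1.12445 >1
  x=-3.463: |R|=1.04596 >1
Stable set (-3.3333, 0).

z∈(-3.3333,0).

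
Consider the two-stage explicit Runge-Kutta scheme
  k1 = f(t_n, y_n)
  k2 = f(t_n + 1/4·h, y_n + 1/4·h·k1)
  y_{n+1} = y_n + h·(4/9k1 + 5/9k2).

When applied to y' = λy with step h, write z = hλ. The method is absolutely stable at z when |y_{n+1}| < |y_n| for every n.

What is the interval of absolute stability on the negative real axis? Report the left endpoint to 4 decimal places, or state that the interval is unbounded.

Test eqn y'=λy, z=hλ:
  k1=λy_n ⇒ h·k1=z·y_n;  k2=λ(1+1/4z)y_n ⇒ h·k2=z(1+1/4z)y_n
  y_{n+1}/y_n = 1 + 4/9z + 5/9z(1+1/4z) = 1 + z + 5/36z²
  R(z) = 1 + z + 5/36z².

Solve |R(x)|<1 on ℝ⁻.
x=-1.09: |R|=0.0750
R=1: x+5/36x²=0 ⇒ x=−36/5=-7.2000; min R=1−1/(4·5/36)=-0.8000>−1
Confirm numerically:
  x=-6.518: |R|=0.38260 <1
  x=-4.954: |R|=0.54537 <1
  x=-4.545: |R|=0.67597 <1
  x=-7.410: |R|=1.21613 >1
  x=-7.369: |R|=1.17297 >1
  x=-7.235: |R|=1.03517 >1
Stable set (-7.2000, 0).

(-7.2000, 0).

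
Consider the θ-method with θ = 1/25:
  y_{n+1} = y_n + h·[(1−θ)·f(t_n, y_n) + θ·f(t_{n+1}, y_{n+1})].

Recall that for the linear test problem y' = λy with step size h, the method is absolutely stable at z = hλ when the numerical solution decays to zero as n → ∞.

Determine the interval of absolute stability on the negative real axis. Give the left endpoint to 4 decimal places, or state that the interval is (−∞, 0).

z∈(-2.1739,0).

With y'=λy (z=hλ):
  y_{n+1} = y_n + z·[24/25·y_n + 1/25·y_{n+1}] ⇒ (1 − 1/25z)y_{n+1} = (1 + 24/25z)y_n
  R(z) = (1 + 24/25z)/(1 − 1/25z).

Find x<0 with |R(x)|<1.
x=-1.68: |R|=0.5742
R=−1: 1+24/25x = −1+1/25x ⇒ -23/25x=2 ⇒ x=2/(-23/25)=-2.1739
Confirm numerically:
  x=-2.128: |R|=0.96107 <1
  x=-1.799: |R|=0.67823 <1
  x=-1.246: |R|=0.18685 <1
  x=-2.773: |R|=1.49613 >1
  x=-2.767: |R|=1.49127 >1
  x=-2.627: |R|=1.37720 >1
Stable set (-2.1739, 0).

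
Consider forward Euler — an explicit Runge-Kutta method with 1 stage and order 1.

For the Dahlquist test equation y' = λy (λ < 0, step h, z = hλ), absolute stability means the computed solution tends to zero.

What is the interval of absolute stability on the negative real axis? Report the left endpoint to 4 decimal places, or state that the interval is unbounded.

Test eqn y'=λy, z=hλ:
  order 1, 1-stage ⇒ R(z)=1+z
  (e.g. R(-1.77)=-0.77000, |R|=0.77000)

Boundary: |R(x)|=1, x<0.
x=-1.77: |R|=0.7700
|R(-1.6)|=0.6000 |R(-1.53)|=0.5300 |R(-1.33)|=0.3300
Bisect:
  x_lo=-2.3401 |R|=1.3401  x_hi=-0.0834 |R|=0.9166
  mid=-1.21174 |R|=0.21174 →hi
  mid=-1.77590 |R|=0.77590 →hi
  mid=-2.05797 |R|=1.05797 →lo
  mid=-1.91694 |R|=0.91694 →hi
  mid=-1.98746 |R|=0.98746 →hi
  mid=-2.02271 |R|=1.02271 →lo
  mid=-2.00508 |R|=1.00508 →lo
  ...
  [-2.00013,-1.99999] ⇒ x*=-2.0000
Interval (-2.0000, 0).

z∈(-2.0000,0).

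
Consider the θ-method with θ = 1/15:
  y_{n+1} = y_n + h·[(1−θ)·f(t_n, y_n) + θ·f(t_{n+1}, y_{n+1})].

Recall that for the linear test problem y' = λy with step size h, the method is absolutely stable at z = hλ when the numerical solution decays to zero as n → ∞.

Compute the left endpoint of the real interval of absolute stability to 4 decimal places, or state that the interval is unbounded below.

Set f=λy, z=hλ:
  y_{n+1} = y_n + z·[14/15·y_n + 1/15·y_{n+1}] ⇒ (1 − 1/15z)y_{n+1} = (1 + 14/15z)y_n
  Hence R(z) = (1 + 14/15z)/(1 − 1/15z).

Find x<0 with |R(x)|<1.
x=-0.9: |R|=0.1509
R=−1: 1+14/15x = −1+1/15x ⇒ -13/15x=2 ⇒ x=2/(-13/15)=-2.3077
Confirm numerically:
  x=-2.073: |R|=0.82130 <1
  x=-1.971: |R|=0.74209 <1
  x=-1.772: |R|=0.58478 <1
  x=-1.331: |R|=0.22252 <1
  x=-2.900: |R|=1.43017 >1
  x=-2.487: |R|=1.13330 >1
  x=-2.463: |R|=1.11562 >1
Stable set (-2.3077, 0).

z* = -2.3077.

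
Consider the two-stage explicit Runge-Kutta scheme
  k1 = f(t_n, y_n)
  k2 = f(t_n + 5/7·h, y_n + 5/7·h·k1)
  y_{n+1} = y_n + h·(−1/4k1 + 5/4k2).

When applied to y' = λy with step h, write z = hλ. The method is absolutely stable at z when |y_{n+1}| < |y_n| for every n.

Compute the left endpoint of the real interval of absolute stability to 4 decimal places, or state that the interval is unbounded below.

z* = -1.1200.

With y'=λy (z=hλ):
  k1=λy_n ⇒ h·k1=z·y_n;  k2=λ(1+5/7z)y_n ⇒ h·k2=z(1+5/7z)y_n
  y_{n+1}/y_n = 1 − 1/4z + 5/4z(1+5/7z) = 1 + z + 25/28z²
  ⇒ R(z) = 1 + z + 25/28z².

Find x<0 with |R(x)|<1.
x=-0.38: |R|=0.7489
R=1: x+25/28x²=0 ⇒ x=−28/25=-1.1200; min R=1−1/(4·25/28)=0.7200>−1
Confirm numerically:
  x=-0.963: |R|=0.86501 <1
  x=-0.884: |R|=0.81373 <1
  x=-0.700: |R|=0.73750 <1
  x=-1.605: |R|=1.69502 >1
  x=-1.532: |R|=1.56356 >1
  x=-1.380: |R|=1.32036 >1
So |R|<1 on (-1.1200, 0).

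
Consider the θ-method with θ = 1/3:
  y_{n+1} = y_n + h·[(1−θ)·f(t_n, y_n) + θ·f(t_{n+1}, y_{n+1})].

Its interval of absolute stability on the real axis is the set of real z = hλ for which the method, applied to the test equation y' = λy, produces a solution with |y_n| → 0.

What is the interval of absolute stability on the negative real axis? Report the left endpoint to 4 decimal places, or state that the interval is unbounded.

With y'=λy (z=hλ):
  y_{n+1} = y_n + z·[2/3·y_n + 1/3·y_{n+1}] ⇒ (1 − 1/3z)y_{n+1} = (1 + 2/3z)y_n
  ⇒ R(z) = (1 + 2/3z)/(1 − 1/3z).

Find x<0 with |R(x)|<1.
x=-0.32: |R|=0.7108
R=−1: 1+2/3x = −1+1/3x ⇒ -1/3x=2 ⇒ x=2/(-1/3)=-6.0000
Confirm numerically:
  x=-5.903: |R|=0.98910 <1
  x=-4.988: |R|=0.87331 <1
  x=-2.770: |R|=0.44021 <1
  x=-2.630: |R|=0.40142 <1
  x=-6.530: |R|=1.05561 >1
  x=-6.304: |R|=1.03267 >1
Stable set (-6.0000, 0).

(-6.0000, 0).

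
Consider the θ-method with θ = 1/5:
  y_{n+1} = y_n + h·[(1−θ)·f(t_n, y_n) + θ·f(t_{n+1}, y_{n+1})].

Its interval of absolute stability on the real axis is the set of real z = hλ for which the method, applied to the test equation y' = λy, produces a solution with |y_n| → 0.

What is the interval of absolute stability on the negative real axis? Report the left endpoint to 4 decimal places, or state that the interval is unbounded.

(-3.3333, 0).

On y'=λy, z=hλ:
  y_{n+1} = y_n + z·[4/5·y_n + 1/5·y_{n+1}] ⇒ (1 − 1/5z)y_{n+1} = (1 + 4/5z)y_n
  Hence R(z) = (1 + 4/5z)/(1 − 1/5z).

Need |R(x)|<1, x<0.
x=-0.9: |R|=0.2373
R=−1: 1+4/5x = −1+1/5x ⇒ -3/5x=2 ⇒ x=2/(-3/5)=-3.3333
Confirm numerically:
  x=-2.632: |R|=0.72432 <1
  x=-2.564: |R|=0.69487 <1
  x=-1.736: |R|=0.28860 <1
  x=-1.625: |R|=0.22642 <1
  x=-3.898: |R|=1.19038 >1
  x=-3.755: |R|=1.14449 >1
  x=-3.619: |R|=1.09943 >1
Interval (-3.3333, 0).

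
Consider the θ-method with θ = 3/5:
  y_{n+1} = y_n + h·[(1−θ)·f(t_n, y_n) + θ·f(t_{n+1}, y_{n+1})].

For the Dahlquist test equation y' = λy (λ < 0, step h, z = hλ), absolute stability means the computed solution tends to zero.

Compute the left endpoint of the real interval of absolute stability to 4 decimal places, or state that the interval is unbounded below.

interval (−∞, 0).

With y'=λy (z=hλ):
  y_{n+1} = y_n + z·[2/5·y_n + 3/5·y_{n+1}] ⇒ (1 − 3/5z)y_{n+1} = (1 + 2/5z)y_n
  R(z) = (1 + 2/5z)/(1 − 3/5z).

Solve |R(x)|<1 on ℝ⁻.
x=-0.86: |R|=0.4327
x=-2: |R|=0.0909
x=-10: |R|=0.4286
x=-100: |R|=0.6393
θ=3/5≥1/2 ⇒ |1+2/5x|<|1−3/5x| ∀x<0 ⇒ stable on all of ℝ⁻.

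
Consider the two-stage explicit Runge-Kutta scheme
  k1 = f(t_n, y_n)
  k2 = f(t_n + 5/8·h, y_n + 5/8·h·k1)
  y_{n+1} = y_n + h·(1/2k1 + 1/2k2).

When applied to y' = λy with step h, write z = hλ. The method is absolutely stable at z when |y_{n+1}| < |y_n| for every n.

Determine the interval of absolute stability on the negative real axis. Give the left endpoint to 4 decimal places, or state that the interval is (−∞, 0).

On y'=λy, z=hλ:
  k1=λy_n ⇒ h·k1=z·y_n;  k2=λ(1+5/8z)y_n ⇒ h·k2=z(1+5/8z)y_n
  y_{n+1}/y_n = 1 + 1/2z + 1/2z(1+5/8z) = 1 + z + 5/16z²
  R(z) = 1 + z + 5/16z².

Find x<0 with |R(x)|<1.
x=-0.65: |R|=0.4820
R=1: x+5/16x²=0 ⇒ x=−16/5=-3.2000; min R=1−1/(4·5/16)=0.2000>−1
Confirm numerically:
  x=-2.674: |R|=0.56046 <1
  x=-2.232: |R|=0.32482 <1
  x=-1.648: |R|=0.20072 <1
  x=-3.775: |R|=1.67832 >1
  x=-3.566: |R|=1.40786 >1
  x=-3.309: |R|=1.11271 >1
Interval (-3.2000, 0).

(-3.2000, 0).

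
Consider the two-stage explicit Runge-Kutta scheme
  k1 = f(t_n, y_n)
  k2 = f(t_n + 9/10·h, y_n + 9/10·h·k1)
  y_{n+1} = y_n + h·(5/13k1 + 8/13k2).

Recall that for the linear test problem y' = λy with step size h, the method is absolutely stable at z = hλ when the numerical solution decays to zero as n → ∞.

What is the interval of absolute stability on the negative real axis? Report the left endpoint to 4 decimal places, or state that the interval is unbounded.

z∈(-1.8056,0).

Test eqn y'=λy, z=hλ:
  k1=λy_n ⇒ h·k1=z·y_n;  k2=λ(1+9/10z)y_n ⇒ h·k2=z(1+9/10z)y_n
  y_{n+1}/y_n = 1 + 5/13z + 8/13z(1+9/10z) = 1 + z + 36/65z²
  ⇒ R(z) = 1 + z + 36/65z².

Boundary: |R(x)|=1, x<0.
x=-1.7: |R|=0.9006
R=1: x+36/65x²=0 ⇒ x=−65/36=-1.8056; min R=1−1/(4·36/65)=0.5486>−1
Confirm numerically:
  x=-1.405: |R|=0.68831 <1
  x=-1.073: |R|=0.56466 <1
  x=-0.905: |R|=0.54861 <1
  x=-0.795: |R|=0.55504 <1
  x=-2.316: |R|=1.65475 >1
  x=-1.953: |R|=1.15948 >1
  x=-1.845: |R|=1.04031 >1
So |R|<1 on (-1.8056, 0).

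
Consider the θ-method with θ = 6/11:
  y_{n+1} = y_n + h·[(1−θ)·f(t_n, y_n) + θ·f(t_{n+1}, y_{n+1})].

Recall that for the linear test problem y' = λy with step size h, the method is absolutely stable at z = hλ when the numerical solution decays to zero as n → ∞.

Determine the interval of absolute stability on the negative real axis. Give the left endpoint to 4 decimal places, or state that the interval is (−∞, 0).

unbounded; (−∞, 0).

Test eqn y'=λy, z=hλ:
  y_{n+1} = y_n + z·[5/11·y_n + 6/11·y_{n+1}] ⇒ (1 − 6/11z)y_{n+1} = (1 + 5/11z)y_n
  Hence R(z) = (1 + 5/11z)/(1 − 6/11z).

Boundary: |R(x)|=1, x<0.
x=-0.81: |R|=0.4382
x=-2: |R|=0.0435
x=-10: |R|=0.5493
x=-100: |R|=0.8003
θ=6/11≥1/2 ⇒ |1+5/11x|<|1−6/11x| ∀x<0 ⇒ stable on all of ℝ⁻.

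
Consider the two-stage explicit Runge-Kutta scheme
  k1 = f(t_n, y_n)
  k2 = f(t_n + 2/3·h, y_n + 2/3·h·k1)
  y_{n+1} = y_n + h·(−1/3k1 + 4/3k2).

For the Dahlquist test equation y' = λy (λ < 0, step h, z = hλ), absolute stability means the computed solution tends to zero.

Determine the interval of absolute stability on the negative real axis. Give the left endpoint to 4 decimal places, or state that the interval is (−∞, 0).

z∈(-1.1250,0).

With y'=λy (z=hλ):
  k1=λy_n ⇒ h·k1=z·y_n;  k2=λ(1+2/3z)y_n ⇒ h·k2=z(1+2/3z)y_n
  y_{n+1}/y_n = 1 − 1/3z + 4/3z(1+2/3z) = 1 + z + 8/9z²
  so R(z) = 1 + z + 8/9z².

Boundary: |R(x)|=1, x<0.
x=-0.34: |R|=0.7628
R=1: x+8/9x²=0 ⇒ x=−9/8=-1.1250; min R=1−1/(4·8/9)=0.7188>−1
Confirm numerically:
  x=-0.957: |R|=0.85709 <1
  x=-0.616: |R|=0.72129 <1
  x=-0.563: |R|=0.71875 <1
  x=-0.548: |R|=0.71894 <1
  x=-1.486: |R|=1.47684 >1
  x=-1.471: |R|=1.45241 >1
Stable set (-1.1250, 0).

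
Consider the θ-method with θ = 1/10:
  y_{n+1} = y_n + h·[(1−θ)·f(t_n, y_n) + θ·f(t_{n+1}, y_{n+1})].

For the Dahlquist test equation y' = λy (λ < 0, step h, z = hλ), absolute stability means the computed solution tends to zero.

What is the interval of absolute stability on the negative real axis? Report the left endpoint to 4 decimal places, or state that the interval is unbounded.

(-2.5000, 0).

With y'=λy (z=hλ):
  y_{n+1} = y_n + z·[9/10·y_n + 1/10·y_{n+1}] ⇒ (1 − 1/10z)y_{n+1} = (1 + 9/10z)y_n
  ⇒ R(z) = (1 + 9/10z)/(1 − 1/10z).

Solve |R(x)|<1 on ℝ⁻.
x=-0.54: |R|=0.4877
R=−1: 1+9/10x = −1+1/10x ⇒ -4/5x=2 ⇒ x=2/(-4/5)=-2.5000
Confirm numerically:
  x=-1.809: |R|=0.53188 <1
  x=-1.553: |R|=0.34424 <1
  x=-1.353: |R|=0.19176 <1
  x=-1.328: |R|=0.17232 <1
  x=-2.789: |R|=1.18078 >1
  x=-2.657: |R|=1.09923 >1
  x=-2.644: |R|=1.09111 >1
Interval (-2.5000, 0).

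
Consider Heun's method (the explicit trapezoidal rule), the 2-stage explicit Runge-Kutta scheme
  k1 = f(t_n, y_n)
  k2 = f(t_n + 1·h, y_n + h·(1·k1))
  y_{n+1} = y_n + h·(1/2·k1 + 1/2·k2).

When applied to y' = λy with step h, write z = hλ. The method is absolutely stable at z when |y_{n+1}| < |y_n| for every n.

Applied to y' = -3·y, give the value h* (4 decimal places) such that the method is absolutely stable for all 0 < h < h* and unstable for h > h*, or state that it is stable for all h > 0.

Test eqn y'=λy, z=hλ:
  order 2, 2-stage ⇒ R(z)=1+z+z^2/2
  (e.g. R(-1.37)=0.56845, |R|=0.56845)

Find x<0 with |R(x)|<1.
x=-1.37: |R|=0.5685
|R(-2)|=1.0000 |R(-1.88)|=0.8872 |R(-1.63)|=0.6985
Bisect:
  x_lo=-2.7436 |R|=2.0201  x_hi=-0.2080 |R|=0.8137
  mid=-1.47579 |R|=0.61319 →hi
  mid=-2.10969 |R|=1.11571 →lo
  mid=-1.79274 |R|=0.81422 →hi
  mid=-1.95122 |R|=0.95241 →hi
  mid=-2.03046 |R|=1.03092 →lo
  mid=-1.99084 |R|=0.99088 →hi
  mid=-2.01065 |R|=1.01070 →lo
  mid=-2.00074 |R|=1.00074 →lo
  mid=-1.99579 |R|=0.99580 →hi
  mid=-1.99826 |R|=0.99827 →hi
  ...
  [-2.00012,-1.99997] ⇒ x*=-2.0000
Interval (-2.0000, 0).

(-2.0000,0); λ=-3 ⇒ h* = 0.6667.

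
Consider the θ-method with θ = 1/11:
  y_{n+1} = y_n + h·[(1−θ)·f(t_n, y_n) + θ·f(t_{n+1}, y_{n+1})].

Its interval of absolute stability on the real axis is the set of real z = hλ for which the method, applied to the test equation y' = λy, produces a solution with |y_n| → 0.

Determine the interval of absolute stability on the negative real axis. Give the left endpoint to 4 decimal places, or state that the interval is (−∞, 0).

Test eqn y'=λy, z=hλ:
  y_{n+1} = y_n + z·[10/11·y_n + 1/11·y_{n+1}] ⇒ (1 − 1/11z)y_{n+1} = (1 + 10/11z)y_n
  ⇒ R(z) = (1 + 10/11z)/(1 − 1/11z).

Need |R(x)|<1, x<0.
x=-0.93: |R|=0.1425
R=−1: 1+10/11x = −1+1/11x ⇒ -9/11x=2 ⇒ x=2/(-9/11)=-2.4444
Confirm numerically:
  x=-2.331: |R|=0.92341 <1
  x=-2.094: |R|=0.75913 <1
  x=-1.531: |R|=0.34395 <1
  x=-2.905: |R|=1.29809 >1
  x=-2.780: |R|=1.21916 >1
  x=-2.620: |R|=1.11601 >1
Interval (-2.4444, 0).

(-2.4444, 0).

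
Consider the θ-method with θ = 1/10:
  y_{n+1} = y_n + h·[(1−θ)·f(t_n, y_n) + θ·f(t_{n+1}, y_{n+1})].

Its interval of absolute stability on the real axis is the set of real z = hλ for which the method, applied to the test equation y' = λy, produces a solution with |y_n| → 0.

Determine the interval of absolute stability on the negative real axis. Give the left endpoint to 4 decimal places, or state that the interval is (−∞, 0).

z∈(-2.5000,0).

With y'=λy (z=hλ):
  y_{n+1} = y_n + z·[9/10·y_n + 1/10·y_{n+1}] ⇒ (1 − 1/10z)y_{n+1} = (1 + 9/10z)y_n
  R(z) = (1 + 9/10z)/(1 − 1/10z).

Find x<0 with |R(x)|<1.
x=-1.72: |R|=0.4676
R=−1: 1+9/10x = −1+1/10x ⇒ -4/5x=2 ⇒ x=2/(-4/5)=-2.5000
Confirm numerically:
  x=-1.739: |R|=0.48139 <1
  x=-1.684: |R|=0.44129 <1
  x=-1.363: |R|=0.19951 <1
  x=-2.838: |R|=1.21062 >1
  x=-2.535: |R|=1.02234 >1
So |R|<1 on (-2.5000, 0).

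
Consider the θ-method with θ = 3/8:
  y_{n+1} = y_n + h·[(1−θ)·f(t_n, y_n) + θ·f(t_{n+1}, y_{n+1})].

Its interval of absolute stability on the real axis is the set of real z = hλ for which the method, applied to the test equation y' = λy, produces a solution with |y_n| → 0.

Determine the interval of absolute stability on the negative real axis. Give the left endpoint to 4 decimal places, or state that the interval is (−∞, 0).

(-8.0000, 0).

Set f=λy, z=hλ:
  y_{n+1} = y_n + z·[5/8·y_n + 3/8·y_{n+1}] ⇒ (1 − 3/8z)y_{n+1} = (1 + 5/8z)y_n
  R(z) = (1 + 5/8z)/(1 − 3/8z).

Boundary: |R(x)|=1, x<0.
x=-0.96: |R|=0.2941
R=−1: 1+5/8x = −1+3/8x ⇒ -1/4x=2 ⇒ x=2/(-1/4)=-8.0000
Confirm numerically:
  x=-6.428: |R|=0.88477 <1
  x=-4.972: |R|=0.73573 <1
  x=-4.047: |R|=0.60747 <1
  x=-3.814: |R|=0.56939 <1
  x=-8.523: |R|=1.03116 >1
  x=-8.307: |R|=1.01865 >1
  x=-8.223: |R|=1.01365 >1
Stable set (-8.0000, 0).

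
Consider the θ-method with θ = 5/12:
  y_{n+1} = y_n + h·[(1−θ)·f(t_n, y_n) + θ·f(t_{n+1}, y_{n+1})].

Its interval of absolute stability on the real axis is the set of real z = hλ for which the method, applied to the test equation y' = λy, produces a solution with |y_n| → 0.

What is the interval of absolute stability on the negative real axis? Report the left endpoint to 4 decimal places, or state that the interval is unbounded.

z∈(-12.0000,0).

On y'=λy, z=hλ:
  y_{n+1} = y_n + z·[7/12·y_n + 5/12·y_{n+1}] ⇒ (1 − 5/12z)y_{n+1} = (1 + 7/12z)y_n
  Hence R(z) = (1 + 7/12z)/(1 − 5/12z).

Need |R(x)|<1, x<0.
x=-1.23: |R|=0.1868
R=−1: 1+7/12x = −1+5/12x ⇒ -1/6x=2 ⇒ x=2/(-1/6)=-12.0000
Confirm numerically:
  x=-10.275: |R|=0.94556 <1
  x=-9.191: |R|=0.90306 <1
  x=-4.944: |R|=0.61569 <1
  x=-12.594: |R|=1.01585 >1
  x=-12.164: |R|=1.00450 >1
So |R|<1 on (-12.0000, 0).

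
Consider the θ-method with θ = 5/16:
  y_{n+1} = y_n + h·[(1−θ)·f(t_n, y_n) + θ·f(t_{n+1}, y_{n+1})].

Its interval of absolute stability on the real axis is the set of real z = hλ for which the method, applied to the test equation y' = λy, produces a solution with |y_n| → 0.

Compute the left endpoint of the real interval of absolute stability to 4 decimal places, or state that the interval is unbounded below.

On y'=λy, z=hλ:
  y_{n+1} = y_n + z·[11/16·y_n + 5/16·y_{n+1}] ⇒ (1 − 5/16z)y_{n+1} = (1 + 11/16z)y_n
  Hence R(z) = (1 + 11/16z)/(1 − 5/16z).

Find x<0 with |R(x)|<1.
x=-0.81: |R|=0.3536
R=−1: 1+11/16x = −1+5/16x ⇒ -3/8x=2 ⇒ x=2/(-3/8)=-5.3333
Confirm numerically:
  x=-4.416: |R|=0.85546 <1
  x=-3.082: |R|=0.56995 <1
  x=-2.790: |R|=0.49048 <1
  x=-2.661: |R|=0.45286 <1
  x=-5.752: |R|=1.05612 >1
  x=-5.570: |R|=1.03238 >1
  x=-5.419: |R|=1.01193 >1
Interval (-5.3333, 0).

z* = -5.3333.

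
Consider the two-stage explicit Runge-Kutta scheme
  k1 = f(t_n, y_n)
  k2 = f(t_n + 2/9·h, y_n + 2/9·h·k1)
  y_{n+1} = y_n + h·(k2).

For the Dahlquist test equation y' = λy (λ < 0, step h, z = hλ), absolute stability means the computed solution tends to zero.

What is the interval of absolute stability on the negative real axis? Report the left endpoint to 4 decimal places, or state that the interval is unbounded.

Test eqn y'=λy, z=hλ:
  k1=λy_n ⇒ h·k1=z·y_n;  k2=λ(1+2/9z)y_n ⇒ h·k2=z(1+2/9z)y_n
  y_{n+1}/y_n = 1 + z(1+2/9z) = 1 + z + 2/9z²
  so R(z) = 1 + z + 2/9z².

Need |R(x)|<1, x<0.
x=-0.32: |R|=0.7028
R=1: x+2/9x²=0 ⇒ x=−9/2=-4.5000; min R=1−1/(4·2/9)=-0.1250>−1
Confirm numerically:
  x=-4.079: |R|=0.61839 <1
  x=-3.969: |R|=0.53166 <1
  x=-2.361: |R|=0.12226 <1
  x=-4.844: |R|=1.37030 >1
  x=-4.815: |R|=1.33705 >1
  x=-4.590: |R|=1.09180 >1
Interval (-4.5000, 0).

z∈(-4.5000,0).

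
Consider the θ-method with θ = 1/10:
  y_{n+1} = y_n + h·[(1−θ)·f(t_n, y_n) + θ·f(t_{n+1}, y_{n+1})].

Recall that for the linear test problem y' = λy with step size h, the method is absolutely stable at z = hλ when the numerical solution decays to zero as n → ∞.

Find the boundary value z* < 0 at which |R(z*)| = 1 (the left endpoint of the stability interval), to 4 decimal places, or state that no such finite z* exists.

Test eqn y'=λy, z=hλ:
  y_{n+1} = y_n + z·[9/10·y_n + 1/10·y_{n+1}] ⇒ (1 − 1/10z)y_{n+1} = (1 + 9/10z)y_n
  R(z) = (1 + 9/10z)/(1 − 1/10z).

Need |R(x)|<1, x<0.
x=-1.1: |R|=0.0090
R=−1: 1+9/10x = −1+1/10x ⇒ -4/5x=2 ⇒ x=2/(-4/5)=-2.5000
Confirm numerically:
  x=-2.426: |R|=0.95236 <1
  x=-2.176: |R|=0.78712 <1
  x=-1.592: |R|=0.37336 <1
  x=-1.314: |R|=0.16139 <1
  x=-2.812: |R|=1.19482 >1
  x=-2.785: |R|=1.17833 >1
Interval (-2.5000, 0).

z* = -2.5000.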